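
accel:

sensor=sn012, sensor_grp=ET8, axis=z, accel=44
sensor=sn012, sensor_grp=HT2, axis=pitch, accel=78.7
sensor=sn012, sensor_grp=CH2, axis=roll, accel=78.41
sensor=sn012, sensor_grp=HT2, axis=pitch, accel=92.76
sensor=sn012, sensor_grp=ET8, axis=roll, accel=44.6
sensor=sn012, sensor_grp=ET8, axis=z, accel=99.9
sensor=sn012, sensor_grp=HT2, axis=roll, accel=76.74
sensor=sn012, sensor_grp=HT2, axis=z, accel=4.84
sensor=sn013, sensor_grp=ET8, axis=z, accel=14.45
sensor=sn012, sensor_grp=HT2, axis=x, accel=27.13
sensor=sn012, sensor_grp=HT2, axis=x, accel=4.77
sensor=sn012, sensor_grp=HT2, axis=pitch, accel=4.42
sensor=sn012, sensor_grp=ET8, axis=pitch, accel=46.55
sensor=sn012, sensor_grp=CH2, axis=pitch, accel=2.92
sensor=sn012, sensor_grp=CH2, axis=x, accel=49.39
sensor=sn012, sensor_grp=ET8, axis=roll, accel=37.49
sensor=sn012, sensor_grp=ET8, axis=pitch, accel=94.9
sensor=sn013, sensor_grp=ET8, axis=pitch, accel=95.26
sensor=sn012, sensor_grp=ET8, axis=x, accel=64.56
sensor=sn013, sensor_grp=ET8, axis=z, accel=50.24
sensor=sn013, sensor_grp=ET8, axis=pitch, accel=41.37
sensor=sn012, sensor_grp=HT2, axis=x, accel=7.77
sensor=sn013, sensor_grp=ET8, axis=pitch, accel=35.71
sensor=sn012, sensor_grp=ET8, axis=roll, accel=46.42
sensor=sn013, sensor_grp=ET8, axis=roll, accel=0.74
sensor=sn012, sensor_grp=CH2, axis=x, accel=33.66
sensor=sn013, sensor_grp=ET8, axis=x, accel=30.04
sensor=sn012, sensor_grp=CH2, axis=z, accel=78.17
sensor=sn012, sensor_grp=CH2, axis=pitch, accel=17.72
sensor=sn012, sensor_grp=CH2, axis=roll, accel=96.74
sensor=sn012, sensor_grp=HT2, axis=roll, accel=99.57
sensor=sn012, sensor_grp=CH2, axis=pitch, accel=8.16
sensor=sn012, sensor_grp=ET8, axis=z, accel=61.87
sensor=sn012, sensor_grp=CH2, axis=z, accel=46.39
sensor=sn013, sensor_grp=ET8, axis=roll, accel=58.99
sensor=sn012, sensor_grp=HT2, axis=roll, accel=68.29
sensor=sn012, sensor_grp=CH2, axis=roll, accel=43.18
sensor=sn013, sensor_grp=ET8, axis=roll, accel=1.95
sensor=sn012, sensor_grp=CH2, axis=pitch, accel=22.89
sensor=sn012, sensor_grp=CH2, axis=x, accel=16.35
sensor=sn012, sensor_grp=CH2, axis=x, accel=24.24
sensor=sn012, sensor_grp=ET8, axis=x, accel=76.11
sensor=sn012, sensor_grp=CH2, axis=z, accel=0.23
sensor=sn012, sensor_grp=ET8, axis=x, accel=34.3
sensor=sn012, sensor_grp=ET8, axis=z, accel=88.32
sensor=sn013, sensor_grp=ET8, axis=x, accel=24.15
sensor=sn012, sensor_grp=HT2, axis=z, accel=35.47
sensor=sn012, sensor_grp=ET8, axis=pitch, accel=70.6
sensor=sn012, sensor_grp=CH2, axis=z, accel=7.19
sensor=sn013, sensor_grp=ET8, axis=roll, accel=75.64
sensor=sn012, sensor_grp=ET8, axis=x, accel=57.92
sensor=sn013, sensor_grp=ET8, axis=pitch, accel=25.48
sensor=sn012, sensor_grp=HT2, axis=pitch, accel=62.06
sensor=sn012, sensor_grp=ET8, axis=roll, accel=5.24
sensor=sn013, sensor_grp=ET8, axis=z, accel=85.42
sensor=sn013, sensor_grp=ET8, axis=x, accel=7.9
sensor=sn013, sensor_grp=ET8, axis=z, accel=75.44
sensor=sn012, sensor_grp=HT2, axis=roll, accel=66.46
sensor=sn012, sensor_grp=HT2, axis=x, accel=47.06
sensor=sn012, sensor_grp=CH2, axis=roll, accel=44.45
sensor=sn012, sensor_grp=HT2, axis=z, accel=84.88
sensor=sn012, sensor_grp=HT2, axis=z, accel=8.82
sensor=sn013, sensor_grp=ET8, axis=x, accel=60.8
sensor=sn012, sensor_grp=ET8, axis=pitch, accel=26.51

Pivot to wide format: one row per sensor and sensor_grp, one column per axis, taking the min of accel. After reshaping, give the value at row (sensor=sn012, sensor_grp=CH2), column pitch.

Rows with sensor=sn012, sensor_grp=CH2 and axis=pitch: accel values are 2.92, 17.72, 8.16, 22.89.
min(2.92, 17.72, 8.16, 22.89) = 2.92.

2.92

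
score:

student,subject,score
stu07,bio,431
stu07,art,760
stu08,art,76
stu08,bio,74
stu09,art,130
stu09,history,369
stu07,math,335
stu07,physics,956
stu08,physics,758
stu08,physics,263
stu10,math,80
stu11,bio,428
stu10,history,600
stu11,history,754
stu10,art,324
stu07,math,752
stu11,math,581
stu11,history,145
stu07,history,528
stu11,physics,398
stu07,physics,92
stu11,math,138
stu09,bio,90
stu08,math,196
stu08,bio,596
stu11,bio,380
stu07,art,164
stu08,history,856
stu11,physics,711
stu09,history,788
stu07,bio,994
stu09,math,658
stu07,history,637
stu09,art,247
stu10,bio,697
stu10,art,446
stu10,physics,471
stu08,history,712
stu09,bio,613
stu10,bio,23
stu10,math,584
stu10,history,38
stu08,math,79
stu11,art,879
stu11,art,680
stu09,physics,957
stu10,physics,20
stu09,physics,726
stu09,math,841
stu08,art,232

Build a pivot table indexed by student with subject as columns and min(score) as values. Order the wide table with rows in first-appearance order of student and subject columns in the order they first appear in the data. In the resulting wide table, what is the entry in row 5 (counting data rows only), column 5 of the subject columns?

398

With rows in first-appearance order of student, row 5 is student=stu11. subject columns in first-appearance order: bio, art, history, math, physics; column 5 is physics.
Long rows with student=stu11, subject=physics: min(398, 711) = 398.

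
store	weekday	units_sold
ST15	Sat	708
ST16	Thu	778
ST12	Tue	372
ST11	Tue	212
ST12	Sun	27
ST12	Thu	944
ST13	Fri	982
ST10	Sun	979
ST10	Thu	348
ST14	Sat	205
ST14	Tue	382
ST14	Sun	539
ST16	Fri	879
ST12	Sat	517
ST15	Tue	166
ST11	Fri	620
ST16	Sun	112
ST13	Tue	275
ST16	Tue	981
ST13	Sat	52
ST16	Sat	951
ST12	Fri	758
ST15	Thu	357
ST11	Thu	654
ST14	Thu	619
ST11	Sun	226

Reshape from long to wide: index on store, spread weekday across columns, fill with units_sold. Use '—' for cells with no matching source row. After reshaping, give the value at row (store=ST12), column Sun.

The long row with store=ST12, weekday=Sun has units_sold=27.

27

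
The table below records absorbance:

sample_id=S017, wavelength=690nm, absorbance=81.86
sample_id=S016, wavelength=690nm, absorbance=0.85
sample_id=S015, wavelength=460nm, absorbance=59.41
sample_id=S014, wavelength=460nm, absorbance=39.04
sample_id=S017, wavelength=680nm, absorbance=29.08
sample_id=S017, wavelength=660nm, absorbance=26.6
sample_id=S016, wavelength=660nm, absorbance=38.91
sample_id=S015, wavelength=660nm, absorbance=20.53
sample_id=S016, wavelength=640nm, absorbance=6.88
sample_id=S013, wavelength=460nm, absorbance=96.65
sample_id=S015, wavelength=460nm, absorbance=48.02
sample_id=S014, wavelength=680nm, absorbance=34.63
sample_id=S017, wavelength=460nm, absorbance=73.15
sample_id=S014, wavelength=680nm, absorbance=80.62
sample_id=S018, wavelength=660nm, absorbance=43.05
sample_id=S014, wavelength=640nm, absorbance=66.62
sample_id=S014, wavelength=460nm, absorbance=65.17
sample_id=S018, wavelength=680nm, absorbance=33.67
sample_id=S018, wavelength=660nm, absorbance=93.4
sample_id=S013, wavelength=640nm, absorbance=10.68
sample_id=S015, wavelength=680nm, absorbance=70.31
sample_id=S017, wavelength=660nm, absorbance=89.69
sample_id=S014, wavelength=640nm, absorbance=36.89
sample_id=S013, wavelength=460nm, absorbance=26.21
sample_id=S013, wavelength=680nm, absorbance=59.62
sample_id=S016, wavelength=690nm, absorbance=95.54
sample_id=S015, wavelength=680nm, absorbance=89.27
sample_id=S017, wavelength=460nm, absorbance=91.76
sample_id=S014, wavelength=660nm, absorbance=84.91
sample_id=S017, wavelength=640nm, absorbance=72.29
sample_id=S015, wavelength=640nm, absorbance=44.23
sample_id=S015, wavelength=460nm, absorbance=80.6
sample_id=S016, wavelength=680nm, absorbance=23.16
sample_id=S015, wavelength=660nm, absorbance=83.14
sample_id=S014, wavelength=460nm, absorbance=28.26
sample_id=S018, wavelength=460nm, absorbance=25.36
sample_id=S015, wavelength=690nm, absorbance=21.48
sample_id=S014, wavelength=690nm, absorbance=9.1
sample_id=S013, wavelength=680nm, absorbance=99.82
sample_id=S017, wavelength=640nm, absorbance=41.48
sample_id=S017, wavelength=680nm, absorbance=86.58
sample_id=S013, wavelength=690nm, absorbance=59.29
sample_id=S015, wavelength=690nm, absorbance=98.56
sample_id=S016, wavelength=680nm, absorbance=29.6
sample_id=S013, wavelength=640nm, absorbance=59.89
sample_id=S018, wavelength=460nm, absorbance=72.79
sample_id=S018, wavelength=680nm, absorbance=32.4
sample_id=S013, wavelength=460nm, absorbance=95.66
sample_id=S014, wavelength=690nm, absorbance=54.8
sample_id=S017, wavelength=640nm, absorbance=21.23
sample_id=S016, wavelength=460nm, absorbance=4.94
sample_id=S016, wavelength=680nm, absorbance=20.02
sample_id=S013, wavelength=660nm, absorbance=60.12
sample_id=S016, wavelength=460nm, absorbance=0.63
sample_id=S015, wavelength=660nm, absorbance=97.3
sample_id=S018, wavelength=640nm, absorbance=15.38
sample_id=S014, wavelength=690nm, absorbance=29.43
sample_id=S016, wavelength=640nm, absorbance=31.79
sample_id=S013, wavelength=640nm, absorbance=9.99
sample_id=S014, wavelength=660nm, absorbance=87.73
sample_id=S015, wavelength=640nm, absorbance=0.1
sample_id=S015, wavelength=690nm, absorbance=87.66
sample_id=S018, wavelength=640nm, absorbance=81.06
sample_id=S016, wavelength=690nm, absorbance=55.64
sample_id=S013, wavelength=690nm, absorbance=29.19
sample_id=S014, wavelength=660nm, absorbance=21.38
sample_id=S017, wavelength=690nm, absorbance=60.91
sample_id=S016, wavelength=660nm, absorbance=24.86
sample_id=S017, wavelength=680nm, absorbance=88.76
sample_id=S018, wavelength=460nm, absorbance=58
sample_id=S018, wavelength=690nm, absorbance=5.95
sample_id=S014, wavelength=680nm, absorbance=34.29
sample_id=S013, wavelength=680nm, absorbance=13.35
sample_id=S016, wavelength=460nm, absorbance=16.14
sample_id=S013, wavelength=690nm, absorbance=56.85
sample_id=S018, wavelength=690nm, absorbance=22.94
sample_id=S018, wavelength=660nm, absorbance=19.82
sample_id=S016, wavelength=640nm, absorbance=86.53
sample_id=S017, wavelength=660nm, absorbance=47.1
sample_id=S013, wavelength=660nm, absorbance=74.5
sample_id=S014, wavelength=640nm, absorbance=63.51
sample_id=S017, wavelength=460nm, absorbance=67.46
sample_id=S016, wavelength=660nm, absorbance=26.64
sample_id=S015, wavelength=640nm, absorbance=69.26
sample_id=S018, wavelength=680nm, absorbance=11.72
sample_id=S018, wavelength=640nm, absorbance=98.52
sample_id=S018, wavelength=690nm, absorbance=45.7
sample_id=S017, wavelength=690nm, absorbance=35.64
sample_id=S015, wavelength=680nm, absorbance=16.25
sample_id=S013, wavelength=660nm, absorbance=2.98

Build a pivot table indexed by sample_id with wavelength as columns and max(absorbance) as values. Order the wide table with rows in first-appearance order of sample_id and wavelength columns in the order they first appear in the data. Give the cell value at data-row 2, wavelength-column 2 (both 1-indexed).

With rows in first-appearance order of sample_id, row 2 is sample_id=S016. wavelength columns in first-appearance order: 690nm, 460nm, 680nm, 660nm, 640nm; column 2 is 460nm.
Long rows with sample_id=S016, wavelength=460nm: max(4.94, 0.63, 16.14) = 16.14.

16.14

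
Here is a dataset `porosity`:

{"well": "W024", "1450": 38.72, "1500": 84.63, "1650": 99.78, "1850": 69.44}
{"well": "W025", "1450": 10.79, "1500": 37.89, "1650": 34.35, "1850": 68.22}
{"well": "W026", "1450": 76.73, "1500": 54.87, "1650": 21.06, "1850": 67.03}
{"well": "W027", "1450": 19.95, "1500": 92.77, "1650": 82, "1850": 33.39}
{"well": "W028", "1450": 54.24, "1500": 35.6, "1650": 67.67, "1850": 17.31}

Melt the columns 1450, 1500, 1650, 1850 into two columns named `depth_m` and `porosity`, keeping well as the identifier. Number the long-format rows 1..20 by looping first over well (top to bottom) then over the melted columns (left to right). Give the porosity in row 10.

20 rows total (5 × 4). Row 10: index ⌊(10-1)/4⌋ = 2 into well → W026; (10-1) mod 4 = 1 into the melted columns → 1500.
So row 10 is (W026, 1500, 54.87); porosity = 54.87.

54.87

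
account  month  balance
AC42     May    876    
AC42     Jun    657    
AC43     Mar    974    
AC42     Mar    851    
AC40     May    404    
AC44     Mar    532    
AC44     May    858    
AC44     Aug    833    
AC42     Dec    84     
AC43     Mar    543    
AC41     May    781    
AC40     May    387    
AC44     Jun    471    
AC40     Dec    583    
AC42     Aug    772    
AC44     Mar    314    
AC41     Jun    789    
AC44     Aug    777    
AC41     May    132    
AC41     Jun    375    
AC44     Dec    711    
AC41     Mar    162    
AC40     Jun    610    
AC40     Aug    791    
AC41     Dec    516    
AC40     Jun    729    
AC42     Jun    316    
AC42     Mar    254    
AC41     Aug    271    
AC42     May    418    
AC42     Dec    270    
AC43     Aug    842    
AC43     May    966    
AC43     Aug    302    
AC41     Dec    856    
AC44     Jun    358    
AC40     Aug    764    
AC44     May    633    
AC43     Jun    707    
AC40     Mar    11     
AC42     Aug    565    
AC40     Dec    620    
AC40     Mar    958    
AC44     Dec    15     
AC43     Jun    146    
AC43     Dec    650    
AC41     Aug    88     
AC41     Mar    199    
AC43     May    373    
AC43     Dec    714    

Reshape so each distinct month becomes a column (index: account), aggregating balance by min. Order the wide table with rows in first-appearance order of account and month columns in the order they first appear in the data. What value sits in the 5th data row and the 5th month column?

516

With rows in first-appearance order of account, row 5 is account=AC41. month columns in first-appearance order: May, Jun, Mar, Aug, Dec; column 5 is Dec.
Long rows with account=AC41, month=Dec: min(516, 856) = 516.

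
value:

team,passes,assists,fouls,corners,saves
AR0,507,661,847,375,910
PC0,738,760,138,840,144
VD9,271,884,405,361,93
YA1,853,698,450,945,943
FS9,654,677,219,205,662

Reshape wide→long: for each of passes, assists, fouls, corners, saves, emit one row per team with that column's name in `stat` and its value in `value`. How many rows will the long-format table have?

25

5 team values × 5 melted columns = 25 rows.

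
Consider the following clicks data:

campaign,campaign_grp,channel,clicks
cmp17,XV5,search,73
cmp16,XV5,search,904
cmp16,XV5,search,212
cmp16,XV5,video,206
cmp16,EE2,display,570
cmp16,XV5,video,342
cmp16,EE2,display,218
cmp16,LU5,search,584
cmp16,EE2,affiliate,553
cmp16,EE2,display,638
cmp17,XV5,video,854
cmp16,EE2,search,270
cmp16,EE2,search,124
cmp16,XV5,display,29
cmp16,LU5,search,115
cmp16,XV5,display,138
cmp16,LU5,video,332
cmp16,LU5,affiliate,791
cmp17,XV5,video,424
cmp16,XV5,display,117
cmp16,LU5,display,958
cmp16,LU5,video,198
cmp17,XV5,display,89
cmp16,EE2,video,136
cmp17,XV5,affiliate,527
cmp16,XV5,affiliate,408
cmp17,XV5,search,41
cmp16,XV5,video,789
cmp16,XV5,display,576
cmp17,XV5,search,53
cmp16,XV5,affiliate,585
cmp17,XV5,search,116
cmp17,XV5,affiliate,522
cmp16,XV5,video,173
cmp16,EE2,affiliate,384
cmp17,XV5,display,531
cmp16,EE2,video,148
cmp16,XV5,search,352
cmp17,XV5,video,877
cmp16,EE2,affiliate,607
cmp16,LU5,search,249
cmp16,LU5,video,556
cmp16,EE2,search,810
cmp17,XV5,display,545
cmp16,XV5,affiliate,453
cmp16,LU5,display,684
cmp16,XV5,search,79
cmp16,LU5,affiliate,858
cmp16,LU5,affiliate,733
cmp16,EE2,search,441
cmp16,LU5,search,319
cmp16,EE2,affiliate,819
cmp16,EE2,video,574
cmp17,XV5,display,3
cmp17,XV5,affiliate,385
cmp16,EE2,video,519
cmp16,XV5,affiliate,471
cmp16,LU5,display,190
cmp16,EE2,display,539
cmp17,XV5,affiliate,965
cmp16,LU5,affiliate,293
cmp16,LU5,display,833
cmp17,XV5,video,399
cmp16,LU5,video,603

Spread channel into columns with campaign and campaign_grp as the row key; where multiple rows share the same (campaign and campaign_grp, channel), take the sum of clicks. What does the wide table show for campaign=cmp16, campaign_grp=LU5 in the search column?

1267

Rows with campaign=cmp16, campaign_grp=LU5 and channel=search: clicks values are 584, 115, 249, 319.
584 + 115 + 249 + 319 = 1267.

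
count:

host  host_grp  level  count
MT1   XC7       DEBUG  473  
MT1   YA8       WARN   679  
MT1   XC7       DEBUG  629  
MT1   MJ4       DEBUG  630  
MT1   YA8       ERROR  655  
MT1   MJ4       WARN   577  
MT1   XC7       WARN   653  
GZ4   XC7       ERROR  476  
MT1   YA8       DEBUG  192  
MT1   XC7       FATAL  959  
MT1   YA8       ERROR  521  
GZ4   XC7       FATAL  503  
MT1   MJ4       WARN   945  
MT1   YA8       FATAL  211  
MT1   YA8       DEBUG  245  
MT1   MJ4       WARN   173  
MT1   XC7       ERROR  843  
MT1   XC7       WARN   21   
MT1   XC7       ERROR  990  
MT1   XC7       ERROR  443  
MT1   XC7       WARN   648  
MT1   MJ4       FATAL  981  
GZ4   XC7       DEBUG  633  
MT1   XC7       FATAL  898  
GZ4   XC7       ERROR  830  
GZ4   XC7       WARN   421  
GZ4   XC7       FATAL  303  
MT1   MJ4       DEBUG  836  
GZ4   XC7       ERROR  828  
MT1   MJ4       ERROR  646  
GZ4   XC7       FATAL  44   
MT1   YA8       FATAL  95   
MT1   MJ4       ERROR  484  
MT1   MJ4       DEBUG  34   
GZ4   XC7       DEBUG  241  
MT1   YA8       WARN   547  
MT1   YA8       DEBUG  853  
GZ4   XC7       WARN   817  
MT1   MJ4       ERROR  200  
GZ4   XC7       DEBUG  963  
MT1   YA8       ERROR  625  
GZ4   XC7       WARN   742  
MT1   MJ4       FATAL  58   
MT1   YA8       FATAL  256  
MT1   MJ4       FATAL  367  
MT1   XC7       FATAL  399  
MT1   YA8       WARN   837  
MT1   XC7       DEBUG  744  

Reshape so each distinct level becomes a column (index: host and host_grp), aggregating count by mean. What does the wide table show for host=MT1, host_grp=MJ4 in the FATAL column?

Rows with host=MT1, host_grp=MJ4 and level=FATAL: count values are 981, 58, 367.
(981 + 58 + 367) / 3 = 468.67.

468.67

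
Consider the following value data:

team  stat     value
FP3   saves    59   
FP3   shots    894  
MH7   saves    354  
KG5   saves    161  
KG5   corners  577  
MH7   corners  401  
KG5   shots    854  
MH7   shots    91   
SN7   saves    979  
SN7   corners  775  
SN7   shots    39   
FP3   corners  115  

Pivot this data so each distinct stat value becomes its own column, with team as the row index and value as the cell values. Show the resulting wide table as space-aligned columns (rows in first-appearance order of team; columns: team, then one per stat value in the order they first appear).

Columns: team plus the 3 distinct stat values (saves, shots, corners).
For example, row FP3 column saves takes value=59 from the long row (FP3, saves).

team  saves  shots  corners
FP3   59     894    115    
MH7   354    91     401    
KG5   161    854    577    
SN7   979    39     775    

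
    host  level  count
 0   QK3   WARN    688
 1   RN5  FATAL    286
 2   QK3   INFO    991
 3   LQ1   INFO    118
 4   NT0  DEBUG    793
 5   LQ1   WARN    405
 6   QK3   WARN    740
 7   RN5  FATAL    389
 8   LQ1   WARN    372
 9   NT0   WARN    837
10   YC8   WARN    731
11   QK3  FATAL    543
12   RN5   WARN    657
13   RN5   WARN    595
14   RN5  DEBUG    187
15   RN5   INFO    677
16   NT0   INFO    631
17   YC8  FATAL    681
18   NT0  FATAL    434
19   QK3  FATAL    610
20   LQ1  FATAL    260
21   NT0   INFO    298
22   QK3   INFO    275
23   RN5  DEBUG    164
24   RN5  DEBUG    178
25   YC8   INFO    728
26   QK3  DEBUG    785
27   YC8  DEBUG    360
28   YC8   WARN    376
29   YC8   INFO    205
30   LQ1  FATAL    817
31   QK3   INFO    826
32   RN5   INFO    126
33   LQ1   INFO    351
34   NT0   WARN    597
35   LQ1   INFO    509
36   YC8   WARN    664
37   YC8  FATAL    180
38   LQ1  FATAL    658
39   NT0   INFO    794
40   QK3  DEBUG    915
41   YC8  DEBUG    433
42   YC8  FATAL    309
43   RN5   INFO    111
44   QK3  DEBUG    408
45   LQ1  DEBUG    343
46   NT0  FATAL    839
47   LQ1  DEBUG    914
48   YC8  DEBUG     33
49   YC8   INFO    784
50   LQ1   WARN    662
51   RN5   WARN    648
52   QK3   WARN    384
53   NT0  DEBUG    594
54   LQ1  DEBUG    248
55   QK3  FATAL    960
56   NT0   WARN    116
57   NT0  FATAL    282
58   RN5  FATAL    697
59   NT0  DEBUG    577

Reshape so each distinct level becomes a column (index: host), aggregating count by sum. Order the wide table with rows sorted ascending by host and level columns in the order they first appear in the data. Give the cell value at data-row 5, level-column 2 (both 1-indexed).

1170

With rows sorted ascending by host, row 5 is host=YC8. level columns in first-appearance order: WARN, FATAL, INFO, DEBUG; column 2 is FATAL.
Long rows with host=YC8, level=FATAL: 681 + 180 + 309 = 1170.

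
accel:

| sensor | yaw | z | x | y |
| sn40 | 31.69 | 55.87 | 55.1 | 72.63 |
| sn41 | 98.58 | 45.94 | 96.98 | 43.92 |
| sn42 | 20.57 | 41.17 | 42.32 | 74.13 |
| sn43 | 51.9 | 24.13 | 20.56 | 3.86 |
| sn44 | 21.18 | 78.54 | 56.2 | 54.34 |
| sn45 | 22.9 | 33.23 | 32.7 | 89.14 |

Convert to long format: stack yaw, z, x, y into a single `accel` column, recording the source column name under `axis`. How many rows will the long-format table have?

6 sensor values × 4 melted columns = 24 rows.

24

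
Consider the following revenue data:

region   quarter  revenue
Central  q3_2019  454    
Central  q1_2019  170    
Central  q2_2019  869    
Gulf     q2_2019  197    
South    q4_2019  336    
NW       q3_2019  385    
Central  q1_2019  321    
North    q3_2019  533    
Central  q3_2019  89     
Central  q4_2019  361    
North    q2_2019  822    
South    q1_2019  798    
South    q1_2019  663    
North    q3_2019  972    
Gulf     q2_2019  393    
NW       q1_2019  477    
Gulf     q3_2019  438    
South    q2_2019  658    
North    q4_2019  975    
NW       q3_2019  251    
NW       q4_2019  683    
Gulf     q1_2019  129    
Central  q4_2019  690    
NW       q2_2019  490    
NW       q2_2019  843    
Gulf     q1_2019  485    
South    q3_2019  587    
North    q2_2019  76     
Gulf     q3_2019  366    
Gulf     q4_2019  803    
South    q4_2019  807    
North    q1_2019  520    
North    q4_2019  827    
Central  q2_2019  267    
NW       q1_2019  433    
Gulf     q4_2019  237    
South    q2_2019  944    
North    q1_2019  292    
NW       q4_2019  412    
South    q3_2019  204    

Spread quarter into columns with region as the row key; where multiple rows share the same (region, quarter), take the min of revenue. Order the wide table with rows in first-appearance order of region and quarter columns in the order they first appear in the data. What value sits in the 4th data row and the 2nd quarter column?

433

With rows in first-appearance order of region, row 4 is region=NW. quarter columns in first-appearance order: q3_2019, q1_2019, q2_2019, q4_2019; column 2 is q1_2019.
Long rows with region=NW, quarter=q1_2019: min(477, 433) = 433.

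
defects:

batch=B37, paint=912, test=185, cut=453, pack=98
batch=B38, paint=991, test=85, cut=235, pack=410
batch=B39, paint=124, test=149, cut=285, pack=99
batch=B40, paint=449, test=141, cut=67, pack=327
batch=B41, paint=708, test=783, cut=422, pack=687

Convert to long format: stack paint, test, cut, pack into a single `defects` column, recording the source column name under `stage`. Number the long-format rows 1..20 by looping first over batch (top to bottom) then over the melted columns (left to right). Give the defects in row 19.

20 rows total (5 × 4). Row 19: index ⌊(19-1)/4⌋ = 4 into batch → B41; (19-1) mod 4 = 2 into the melted columns → cut.
So row 19 is (B41, cut, 422); defects = 422.

422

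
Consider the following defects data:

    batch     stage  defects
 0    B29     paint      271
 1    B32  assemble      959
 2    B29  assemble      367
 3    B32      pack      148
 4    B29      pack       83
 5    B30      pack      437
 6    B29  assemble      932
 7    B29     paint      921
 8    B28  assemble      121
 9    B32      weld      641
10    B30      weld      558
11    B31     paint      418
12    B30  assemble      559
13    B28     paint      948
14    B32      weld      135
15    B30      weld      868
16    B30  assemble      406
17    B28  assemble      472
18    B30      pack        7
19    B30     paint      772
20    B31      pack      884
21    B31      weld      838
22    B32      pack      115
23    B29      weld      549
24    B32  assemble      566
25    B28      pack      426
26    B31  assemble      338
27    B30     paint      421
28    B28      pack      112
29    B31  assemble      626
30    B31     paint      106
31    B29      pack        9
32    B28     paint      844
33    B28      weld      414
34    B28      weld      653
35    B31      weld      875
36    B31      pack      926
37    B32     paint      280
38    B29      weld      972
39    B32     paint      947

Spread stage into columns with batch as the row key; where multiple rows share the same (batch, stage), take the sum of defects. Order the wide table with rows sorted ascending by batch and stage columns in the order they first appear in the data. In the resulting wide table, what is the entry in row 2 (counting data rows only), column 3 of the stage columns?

92

With rows sorted ascending by batch, row 2 is batch=B29. stage columns in first-appearance order: paint, assemble, pack, weld; column 3 is pack.
Long rows with batch=B29, stage=pack: 83 + 9 = 92.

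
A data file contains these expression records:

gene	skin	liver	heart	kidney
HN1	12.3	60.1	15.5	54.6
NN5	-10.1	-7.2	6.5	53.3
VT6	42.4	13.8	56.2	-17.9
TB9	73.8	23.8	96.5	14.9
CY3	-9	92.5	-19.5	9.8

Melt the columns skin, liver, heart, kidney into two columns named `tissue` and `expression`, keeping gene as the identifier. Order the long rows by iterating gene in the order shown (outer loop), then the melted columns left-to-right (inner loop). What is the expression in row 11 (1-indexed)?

56.2

20 rows total (5 × 4). Row 11: index ⌊(11-1)/4⌋ = 2 into gene → VT6; (11-1) mod 4 = 2 into the melted columns → heart.
So row 11 is (VT6, heart, 56.2); expression = 56.2.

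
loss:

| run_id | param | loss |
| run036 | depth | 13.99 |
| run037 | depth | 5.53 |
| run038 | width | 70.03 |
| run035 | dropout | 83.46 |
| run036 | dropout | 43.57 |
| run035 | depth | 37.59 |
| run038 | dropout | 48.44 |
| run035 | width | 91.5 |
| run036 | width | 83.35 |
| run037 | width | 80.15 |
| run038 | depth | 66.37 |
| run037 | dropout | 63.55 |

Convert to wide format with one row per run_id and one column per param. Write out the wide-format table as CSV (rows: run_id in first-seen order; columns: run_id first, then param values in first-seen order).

run_id,depth,width,dropout
run036,13.99,83.35,43.57
run037,5.53,80.15,63.55
run038,66.37,70.03,48.44
run035,37.59,91.5,83.46

Columns: run_id plus the 3 distinct param values (depth, width, dropout).
For example, row run036 column depth takes loss=13.99 from the long row (run036, depth).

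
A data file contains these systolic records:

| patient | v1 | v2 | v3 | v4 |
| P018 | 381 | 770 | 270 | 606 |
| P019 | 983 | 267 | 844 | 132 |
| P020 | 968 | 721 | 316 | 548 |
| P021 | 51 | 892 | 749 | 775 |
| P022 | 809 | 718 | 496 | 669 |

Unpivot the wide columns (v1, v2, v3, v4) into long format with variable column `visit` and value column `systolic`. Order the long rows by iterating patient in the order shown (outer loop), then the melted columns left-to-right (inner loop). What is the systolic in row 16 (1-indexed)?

20 rows total (5 × 4). Row 16: index ⌊(16-1)/4⌋ = 3 into patient → P021; (16-1) mod 4 = 3 into the melted columns → v4.
So row 16 is (P021, v4, 775); systolic = 775.

775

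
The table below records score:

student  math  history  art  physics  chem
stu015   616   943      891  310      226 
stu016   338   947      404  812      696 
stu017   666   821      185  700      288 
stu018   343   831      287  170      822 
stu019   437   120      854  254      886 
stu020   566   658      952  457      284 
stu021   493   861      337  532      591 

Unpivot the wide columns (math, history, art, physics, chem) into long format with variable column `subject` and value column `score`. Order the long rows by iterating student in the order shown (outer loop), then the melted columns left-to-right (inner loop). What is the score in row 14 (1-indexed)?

35 rows total (7 × 5). Row 14: index ⌊(14-1)/5⌋ = 2 into student → stu017; (14-1) mod 5 = 3 into the melted columns → physics.
So row 14 is (stu017, physics, 700); score = 700.

700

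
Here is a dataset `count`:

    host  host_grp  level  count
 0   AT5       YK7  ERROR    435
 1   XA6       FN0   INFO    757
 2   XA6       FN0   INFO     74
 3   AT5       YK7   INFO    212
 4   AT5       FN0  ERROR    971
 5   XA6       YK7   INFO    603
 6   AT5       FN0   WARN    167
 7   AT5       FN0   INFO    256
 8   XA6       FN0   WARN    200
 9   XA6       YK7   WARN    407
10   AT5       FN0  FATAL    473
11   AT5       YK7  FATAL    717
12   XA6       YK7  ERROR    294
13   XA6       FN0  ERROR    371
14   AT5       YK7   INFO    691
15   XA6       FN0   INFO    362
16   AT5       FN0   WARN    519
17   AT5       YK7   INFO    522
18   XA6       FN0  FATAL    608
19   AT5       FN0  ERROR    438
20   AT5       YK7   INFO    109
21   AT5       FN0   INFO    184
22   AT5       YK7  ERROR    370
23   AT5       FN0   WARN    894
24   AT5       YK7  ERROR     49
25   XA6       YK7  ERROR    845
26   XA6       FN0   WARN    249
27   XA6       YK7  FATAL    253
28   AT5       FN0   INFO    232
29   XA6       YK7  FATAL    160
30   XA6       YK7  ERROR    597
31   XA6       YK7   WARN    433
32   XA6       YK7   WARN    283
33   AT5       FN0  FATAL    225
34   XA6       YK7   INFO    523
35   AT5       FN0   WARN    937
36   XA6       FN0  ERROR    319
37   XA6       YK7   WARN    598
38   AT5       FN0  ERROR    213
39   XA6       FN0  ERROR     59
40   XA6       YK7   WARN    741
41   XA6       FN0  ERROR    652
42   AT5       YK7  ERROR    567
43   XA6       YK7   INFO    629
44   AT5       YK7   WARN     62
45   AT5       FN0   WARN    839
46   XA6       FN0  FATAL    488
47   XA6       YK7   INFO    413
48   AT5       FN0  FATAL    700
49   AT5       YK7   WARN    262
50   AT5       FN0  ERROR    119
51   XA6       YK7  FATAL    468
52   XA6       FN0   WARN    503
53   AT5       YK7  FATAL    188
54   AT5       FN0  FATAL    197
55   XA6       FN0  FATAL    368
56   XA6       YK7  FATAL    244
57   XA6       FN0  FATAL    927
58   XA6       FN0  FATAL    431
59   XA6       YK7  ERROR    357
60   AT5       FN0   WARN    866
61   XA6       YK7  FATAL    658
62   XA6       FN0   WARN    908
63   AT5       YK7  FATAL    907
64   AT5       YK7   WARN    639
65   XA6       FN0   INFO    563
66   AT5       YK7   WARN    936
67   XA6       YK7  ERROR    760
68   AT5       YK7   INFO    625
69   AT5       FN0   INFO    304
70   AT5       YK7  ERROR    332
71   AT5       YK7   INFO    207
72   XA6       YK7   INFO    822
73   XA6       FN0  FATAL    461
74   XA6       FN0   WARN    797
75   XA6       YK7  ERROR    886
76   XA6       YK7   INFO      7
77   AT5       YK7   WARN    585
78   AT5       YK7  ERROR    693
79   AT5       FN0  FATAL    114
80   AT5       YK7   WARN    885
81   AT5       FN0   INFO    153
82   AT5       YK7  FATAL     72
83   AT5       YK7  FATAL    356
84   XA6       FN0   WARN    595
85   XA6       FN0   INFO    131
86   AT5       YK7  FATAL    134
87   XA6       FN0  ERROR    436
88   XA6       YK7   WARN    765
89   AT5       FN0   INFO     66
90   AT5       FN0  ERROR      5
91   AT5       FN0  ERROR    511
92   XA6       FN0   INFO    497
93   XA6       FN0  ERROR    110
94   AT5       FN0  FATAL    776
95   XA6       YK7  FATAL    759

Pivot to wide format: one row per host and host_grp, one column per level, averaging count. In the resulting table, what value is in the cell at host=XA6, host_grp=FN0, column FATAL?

Rows with host=XA6, host_grp=FN0 and level=FATAL: count values are 608, 488, 368, 927, 431, 461.
(608 + 488 + 368 + 927 + 431 + 461) / 6 = 547.17.

547.17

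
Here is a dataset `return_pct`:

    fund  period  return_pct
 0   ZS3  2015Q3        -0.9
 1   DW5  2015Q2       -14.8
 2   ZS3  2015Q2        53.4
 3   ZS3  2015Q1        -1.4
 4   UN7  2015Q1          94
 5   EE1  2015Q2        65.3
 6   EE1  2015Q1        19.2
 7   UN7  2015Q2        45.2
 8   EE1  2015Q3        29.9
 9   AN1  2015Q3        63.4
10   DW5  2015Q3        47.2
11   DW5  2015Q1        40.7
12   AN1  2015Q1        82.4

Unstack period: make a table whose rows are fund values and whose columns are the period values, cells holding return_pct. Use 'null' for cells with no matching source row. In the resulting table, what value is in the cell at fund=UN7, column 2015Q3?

No long-format row has fund=UN7 and period=2015Q3, so the cell is null.

null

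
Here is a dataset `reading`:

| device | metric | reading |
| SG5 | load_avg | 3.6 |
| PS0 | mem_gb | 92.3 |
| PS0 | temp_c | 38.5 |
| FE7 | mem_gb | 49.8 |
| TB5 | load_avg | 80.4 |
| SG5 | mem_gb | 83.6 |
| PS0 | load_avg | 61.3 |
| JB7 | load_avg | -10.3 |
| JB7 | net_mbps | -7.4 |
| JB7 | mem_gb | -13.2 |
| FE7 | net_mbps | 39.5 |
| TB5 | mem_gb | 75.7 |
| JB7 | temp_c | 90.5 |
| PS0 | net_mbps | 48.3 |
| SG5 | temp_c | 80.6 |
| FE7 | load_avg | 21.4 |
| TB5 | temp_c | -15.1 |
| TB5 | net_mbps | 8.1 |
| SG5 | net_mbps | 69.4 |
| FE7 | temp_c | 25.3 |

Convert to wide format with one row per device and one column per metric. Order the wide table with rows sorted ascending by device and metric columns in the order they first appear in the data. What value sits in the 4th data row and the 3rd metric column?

80.6

With rows sorted ascending by device, row 4 is device=SG5. metric columns in first-appearance order: load_avg, mem_gb, temp_c, net_mbps; column 3 is temp_c.
Long rows with device=SG5, metric=temp_c: reading = 80.6.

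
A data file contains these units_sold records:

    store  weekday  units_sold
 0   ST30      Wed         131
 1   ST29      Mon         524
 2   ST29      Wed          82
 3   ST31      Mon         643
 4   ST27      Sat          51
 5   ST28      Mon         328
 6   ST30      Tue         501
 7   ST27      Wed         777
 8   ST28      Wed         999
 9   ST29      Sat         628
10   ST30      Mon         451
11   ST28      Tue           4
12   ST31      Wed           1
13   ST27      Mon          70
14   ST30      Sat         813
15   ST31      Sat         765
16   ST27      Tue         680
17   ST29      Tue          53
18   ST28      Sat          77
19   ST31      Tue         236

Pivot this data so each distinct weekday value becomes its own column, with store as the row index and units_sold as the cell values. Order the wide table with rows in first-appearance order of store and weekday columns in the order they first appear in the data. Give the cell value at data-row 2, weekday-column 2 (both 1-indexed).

524

With rows in first-appearance order of store, row 2 is store=ST29. weekday columns in first-appearance order: Wed, Mon, Sat, Tue; column 2 is Mon.
Long rows with store=ST29, weekday=Mon: units_sold = 524.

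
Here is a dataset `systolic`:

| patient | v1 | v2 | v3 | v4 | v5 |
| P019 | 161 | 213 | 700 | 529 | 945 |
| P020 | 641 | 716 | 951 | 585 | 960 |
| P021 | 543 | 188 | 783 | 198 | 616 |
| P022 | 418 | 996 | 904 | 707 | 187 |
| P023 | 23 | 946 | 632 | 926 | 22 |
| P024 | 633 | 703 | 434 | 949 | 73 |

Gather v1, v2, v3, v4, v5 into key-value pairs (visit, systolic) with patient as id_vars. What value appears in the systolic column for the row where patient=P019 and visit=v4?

Unpivoting turns each (patient, wide-column) pair into one long row.
The wide cell at row P019, column v4 holds 529, so the long row (P019, v4) has systolic=529.

529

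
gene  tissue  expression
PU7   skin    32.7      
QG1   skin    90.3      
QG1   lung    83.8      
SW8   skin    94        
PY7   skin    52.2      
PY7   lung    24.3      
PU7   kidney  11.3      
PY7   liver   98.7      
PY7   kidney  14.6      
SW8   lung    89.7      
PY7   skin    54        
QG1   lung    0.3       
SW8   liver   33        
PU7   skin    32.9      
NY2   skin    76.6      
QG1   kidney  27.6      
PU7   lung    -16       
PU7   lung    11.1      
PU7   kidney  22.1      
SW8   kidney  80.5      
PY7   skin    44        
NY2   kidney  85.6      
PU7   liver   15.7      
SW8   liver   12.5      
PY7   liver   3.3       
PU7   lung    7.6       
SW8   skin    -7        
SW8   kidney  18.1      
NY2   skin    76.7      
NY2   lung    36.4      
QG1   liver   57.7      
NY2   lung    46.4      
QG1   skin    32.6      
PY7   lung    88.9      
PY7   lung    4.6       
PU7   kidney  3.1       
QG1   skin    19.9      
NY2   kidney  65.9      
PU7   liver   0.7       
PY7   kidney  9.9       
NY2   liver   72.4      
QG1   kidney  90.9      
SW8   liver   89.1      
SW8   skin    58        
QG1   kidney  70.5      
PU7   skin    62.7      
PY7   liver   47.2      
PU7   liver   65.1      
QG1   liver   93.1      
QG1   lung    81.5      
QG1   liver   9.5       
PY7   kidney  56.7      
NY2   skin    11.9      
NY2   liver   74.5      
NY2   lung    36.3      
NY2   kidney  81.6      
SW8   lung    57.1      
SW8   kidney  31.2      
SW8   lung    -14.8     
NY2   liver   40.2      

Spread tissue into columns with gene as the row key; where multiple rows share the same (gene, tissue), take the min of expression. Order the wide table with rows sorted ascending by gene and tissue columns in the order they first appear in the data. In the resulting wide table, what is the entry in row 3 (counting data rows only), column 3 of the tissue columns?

9.9

With rows sorted ascending by gene, row 3 is gene=PY7. tissue columns in first-appearance order: skin, lung, kidney, liver; column 3 is kidney.
Long rows with gene=PY7, tissue=kidney: min(14.6, 9.9, 56.7) = 9.9.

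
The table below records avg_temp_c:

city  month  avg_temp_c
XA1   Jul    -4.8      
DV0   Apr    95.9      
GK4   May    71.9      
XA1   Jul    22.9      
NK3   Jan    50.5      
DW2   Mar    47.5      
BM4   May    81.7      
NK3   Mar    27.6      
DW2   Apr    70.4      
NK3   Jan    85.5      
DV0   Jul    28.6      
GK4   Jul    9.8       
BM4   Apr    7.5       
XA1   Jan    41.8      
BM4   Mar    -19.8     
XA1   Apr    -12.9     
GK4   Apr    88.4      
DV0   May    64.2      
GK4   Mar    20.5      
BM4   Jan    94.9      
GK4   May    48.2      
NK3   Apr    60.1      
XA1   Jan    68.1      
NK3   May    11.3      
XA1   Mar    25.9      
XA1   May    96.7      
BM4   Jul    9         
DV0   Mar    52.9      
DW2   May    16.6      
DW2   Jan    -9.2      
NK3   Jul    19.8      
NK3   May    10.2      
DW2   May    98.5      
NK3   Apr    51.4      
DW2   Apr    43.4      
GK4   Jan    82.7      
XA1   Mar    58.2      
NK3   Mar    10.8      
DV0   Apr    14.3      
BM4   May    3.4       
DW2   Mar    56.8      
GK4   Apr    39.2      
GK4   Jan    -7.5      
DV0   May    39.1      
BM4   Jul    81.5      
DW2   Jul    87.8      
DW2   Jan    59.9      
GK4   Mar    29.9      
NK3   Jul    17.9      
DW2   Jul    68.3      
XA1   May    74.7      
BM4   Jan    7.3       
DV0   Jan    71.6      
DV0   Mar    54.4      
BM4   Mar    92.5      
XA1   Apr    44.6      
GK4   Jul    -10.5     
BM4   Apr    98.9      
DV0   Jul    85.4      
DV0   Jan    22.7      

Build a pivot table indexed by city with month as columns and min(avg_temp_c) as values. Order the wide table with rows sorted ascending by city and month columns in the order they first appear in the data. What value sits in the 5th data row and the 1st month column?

With rows sorted ascending by city, row 5 is city=NK3. month columns in first-appearance order: Jul, Apr, May, Jan, Mar; column 1 is Jul.
Long rows with city=NK3, month=Jul: min(19.8, 17.9) = 17.9.

17.9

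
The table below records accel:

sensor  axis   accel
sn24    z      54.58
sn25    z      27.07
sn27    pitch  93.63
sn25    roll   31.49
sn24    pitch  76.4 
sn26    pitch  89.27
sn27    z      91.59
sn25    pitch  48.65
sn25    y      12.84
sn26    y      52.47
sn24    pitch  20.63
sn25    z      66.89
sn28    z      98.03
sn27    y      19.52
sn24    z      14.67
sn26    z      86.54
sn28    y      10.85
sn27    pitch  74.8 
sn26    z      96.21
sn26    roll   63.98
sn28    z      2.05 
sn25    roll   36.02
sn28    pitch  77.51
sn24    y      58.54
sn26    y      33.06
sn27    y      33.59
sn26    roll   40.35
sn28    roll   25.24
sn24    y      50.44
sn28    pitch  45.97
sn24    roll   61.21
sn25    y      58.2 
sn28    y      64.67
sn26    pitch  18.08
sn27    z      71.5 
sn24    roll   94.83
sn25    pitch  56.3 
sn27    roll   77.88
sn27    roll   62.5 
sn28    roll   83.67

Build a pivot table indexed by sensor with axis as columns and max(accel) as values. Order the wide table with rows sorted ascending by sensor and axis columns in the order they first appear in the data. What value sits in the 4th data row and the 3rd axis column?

77.88

With rows sorted ascending by sensor, row 4 is sensor=sn27. axis columns in first-appearance order: z, pitch, roll, y; column 3 is roll.
Long rows with sensor=sn27, axis=roll: max(77.88, 62.5) = 77.88.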